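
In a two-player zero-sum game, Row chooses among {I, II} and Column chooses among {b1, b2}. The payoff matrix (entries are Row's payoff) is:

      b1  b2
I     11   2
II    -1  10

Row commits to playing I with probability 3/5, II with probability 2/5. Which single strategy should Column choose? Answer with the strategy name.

b2

If Column plays b1, Row's expected payoff is (3/5)·11 + (2/5)·(-1) = 31/5.
If Column plays b2, Row's expected payoff is (3/5)·2 + (2/5)·10 = 26/5.
Column minimizes Row's payoff; the smallest is 26/5, so the best response is b2.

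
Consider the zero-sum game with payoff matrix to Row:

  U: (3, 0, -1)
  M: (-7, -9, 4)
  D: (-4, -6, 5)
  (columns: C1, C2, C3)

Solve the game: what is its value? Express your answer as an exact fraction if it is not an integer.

Row minima: U → -1, M → -9, D → -6; maximin = -1.
Column maxima: C1 → 3, C2 → 0, C3 → 5; minimax = 0.
-1 ≠ 0, so there is no saddle point; optimal play is mixed.
M is strictly dominated by D, so Row never plays it.
C1 is strictly dominated by C2 (it gives Row strictly more in every row), so Column never plays it.
On the remaining 2×2 (U, D vs C2, C3):
Let Row play U with probability p. Expected payoff against C2: 0p + (-6)(1−p) = 6p − 6; against C3: (-1)p + 5(1−p) = −6p + 5.
Setting these equal: 6p − 6 = −6p + 5 ⇒ 12p = 11 ⇒ p = 11/12, and the value is (6)·(11/12) − 6 = -1/2.
For Column: with q = P(C2), equating U's and D's payoffs gives q − 1 = −11q + 5 ⇒ q = 1/2.

-1/2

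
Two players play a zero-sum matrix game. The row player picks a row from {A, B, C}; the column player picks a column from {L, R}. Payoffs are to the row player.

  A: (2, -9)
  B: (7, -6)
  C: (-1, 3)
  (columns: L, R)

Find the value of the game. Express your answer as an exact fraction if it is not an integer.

15/17

Row minima: A → -9, B → -6, C → -1; maximin = -1.
Column maxima: L → 7, R → 3; minimax = 3.
-1 ≠ 3, so there is no saddle point; optimal play is mixed.
A is strictly dominated by B, so the row player never plays it.
On the remaining 2×2 (B, C vs L, R):
Let the row player play B with probability p. Expected payoff against L: 7p + (-1)(1−p) = 8p − 1; against R: (-6)p + 3(1−p) = −9p + 3.
Setting these equal: 8p − 1 = −9p + 3 ⇒ 17p = 4 ⇒ p = 4/17, and the value is (8)·(4/17) − 1 = 15/17.
For the column player: with q = P(L), equating B's and C's payoffs gives 13q − 6 = −4q + 3 ⇒ q = 9/17.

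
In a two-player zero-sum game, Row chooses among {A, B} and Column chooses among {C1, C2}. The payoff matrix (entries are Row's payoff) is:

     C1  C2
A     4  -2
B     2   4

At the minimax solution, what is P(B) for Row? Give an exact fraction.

Row minima: A → -2, B → 2; maximin = 2.
Column maxima: C1 → 4, C2 → 4; minimax = 4.
2 ≠ 4, so there is no saddle point; optimal play is mixed.
Let Row play A with probability p. Expected payoff against C1: 4p + 2(1−p) = 2p + 2; against C2: (-2)p + 4(1−p) = −6p + 4.
Setting these equal: 2p + 2 = −6p + 4 ⇒ 8p = 2 ⇒ p = 1/4, and the value is (2)·(1/4) + 2 = 5/2.
For Column: with q = P(C1), equating A's and B's payoffs gives 6q − 2 = −2q + 4 ⇒ q = 3/4.

3/4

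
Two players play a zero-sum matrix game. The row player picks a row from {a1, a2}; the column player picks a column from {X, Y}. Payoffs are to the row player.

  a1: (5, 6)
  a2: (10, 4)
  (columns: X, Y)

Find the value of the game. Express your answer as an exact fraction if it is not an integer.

Row minima: a1 → 5, a2 → 4; maximin = 5.
Column maxima: X → 10, Y → 6; minimax = 6.
5 ≠ 6, so there is no saddle point; optimal play is mixed.
Let the row player play a1 with probability p. Expected payoff against X: 5p + 10(1−p) = −5p + 10; against Y: 6p + 4(1−p) = 2p + 4.
Setting these equal: −5p + 10 = 2p + 4 ⇒ −7p = -6 ⇒ p = 6/7, and the value is (-5)·(6/7) + 10 = 40/7.
For the column player: with q = P(X), equating a1's and a2's payoffs gives −q + 6 = 6q + 4 ⇒ q = 2/7.

40/7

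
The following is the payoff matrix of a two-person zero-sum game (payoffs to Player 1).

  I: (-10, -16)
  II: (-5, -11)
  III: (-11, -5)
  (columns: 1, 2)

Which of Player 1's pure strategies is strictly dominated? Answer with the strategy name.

II gives a strictly higher payoff than I against every column: -5 > -10, -11 > -16.
So I is strictly dominated and Player 1 never plays it.

I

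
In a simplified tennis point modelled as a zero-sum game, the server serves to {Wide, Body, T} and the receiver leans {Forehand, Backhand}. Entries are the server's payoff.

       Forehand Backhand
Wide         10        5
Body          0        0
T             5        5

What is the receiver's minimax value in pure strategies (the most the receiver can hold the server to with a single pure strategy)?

5

Column maxima: Forehand → 10, Backhand → 5.
The smallest of these is 5.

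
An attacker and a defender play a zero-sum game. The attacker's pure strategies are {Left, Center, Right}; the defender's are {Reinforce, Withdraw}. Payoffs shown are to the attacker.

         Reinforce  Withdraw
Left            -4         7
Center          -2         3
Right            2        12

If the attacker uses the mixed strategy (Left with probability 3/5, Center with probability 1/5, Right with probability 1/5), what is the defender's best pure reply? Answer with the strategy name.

Reinforce

If the defender plays Reinforce, the attacker's expected payoff is (3/5)·(-4) + (1/5)·(-2) + (1/5)·2 = -12/5.
If the defender plays Withdraw, the attacker's expected payoff is (3/5)·7 + (1/5)·3 + (1/5)·12 = 36/5.
The defender minimizes the attacker's payoff; the smallest is -12/5, so the best response is Reinforce.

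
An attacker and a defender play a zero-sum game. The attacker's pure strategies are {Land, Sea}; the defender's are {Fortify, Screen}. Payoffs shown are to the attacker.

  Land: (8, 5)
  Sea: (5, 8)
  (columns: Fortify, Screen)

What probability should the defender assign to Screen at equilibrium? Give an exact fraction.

Row minima: Land → 5, Sea → 5; maximin = 5.
Column maxima: Fortify → 8, Screen → 8; minimax = 8.
5 ≠ 8, so there is no saddle point; optimal play is mixed.
Let the attacker play Land with probability p. Expected payoff against Fortify: 8p + 5(1−p) = 3p + 5; against Screen: 5p + 8(1−p) = −3p + 8.
Setting these equal: 3p + 5 = −3p + 8 ⇒ 6p = 3 ⇒ p = 1/2, and the value is (3)·(1/2) + 5 = 13/2.
For the defender: with q = P(Fortify), equating Land's and Sea's payoffs gives 3q + 5 = −3q + 8 ⇒ q = 1/2.

1/2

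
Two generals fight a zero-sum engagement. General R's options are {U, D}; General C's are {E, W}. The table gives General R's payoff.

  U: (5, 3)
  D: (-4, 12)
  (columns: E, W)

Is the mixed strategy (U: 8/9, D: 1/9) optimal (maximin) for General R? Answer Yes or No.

Yes

Against E this mix gives (8/9)·5 + (1/9)·(-4) = 4.
Against W this mix gives (8/9)·3 + (1/9)·12 = 4.
All of General C's active replies (E, W) yield 4, and no column does worse for General R. The mix makes General C indifferent and guarantees 4, so it is optimal.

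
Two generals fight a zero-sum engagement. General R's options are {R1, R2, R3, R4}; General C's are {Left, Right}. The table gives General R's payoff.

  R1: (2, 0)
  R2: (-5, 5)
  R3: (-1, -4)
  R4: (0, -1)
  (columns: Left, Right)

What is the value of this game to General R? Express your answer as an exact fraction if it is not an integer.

Row minima: R1 → 0, R2 → -5, R3 → -4, R4 → -1; maximin = 0.
Column maxima: Left → 2, Right → 5; minimax = 2.
0 ≠ 2, so there is no saddle point; optimal play is mixed.
R3 is strictly dominated by R1, so General R never plays it.
R4 is strictly dominated by R1, so General R never plays it.
On the remaining 2×2 (R1, R2 vs Left, Right):
Let General R play R1 with probability p. Expected payoff against Left: 2p + (-5)(1−p) = 7p − 5; against Right: 0p + 5(1−p) = −5p + 5.
Setting these equal: 7p − 5 = −5p + 5 ⇒ 12p = 10 ⇒ p = 5/6, and the value is (7)·(5/6) − 5 = 5/6.
For General C: with q = P(Left), equating R1's and R2's payoffs gives 2q = −10q + 5 ⇒ q = 5/12.

5/6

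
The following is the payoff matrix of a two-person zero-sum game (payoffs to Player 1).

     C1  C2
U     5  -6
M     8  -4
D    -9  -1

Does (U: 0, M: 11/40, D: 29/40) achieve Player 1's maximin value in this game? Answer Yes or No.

Against C1 this mix gives (11/40)·8 + (29/40)·(-9) = -173/40.
Against C2 this mix gives (11/40)·(-4) + (29/40)·(-1) = -73/40.
Player 2 will play C1, holding Player 1 to -173/40. Shifting weight toward the row that does better against C1 would raise this floor (the equalizing mix achieves -11/5 against both C1 and C2), so the proposed strategy is not optimal.

No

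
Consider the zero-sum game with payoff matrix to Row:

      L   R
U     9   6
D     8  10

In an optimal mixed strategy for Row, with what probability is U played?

2/5

Row minima: U → 6, D → 8; maximin = 8.
Column maxima: L → 9, R → 10; minimax = 9.
8 ≠ 9, so there is no saddle point; optimal play is mixed.
Let Row play U with probability p. Expected payoff against L: 9p + 8(1−p) = p + 8; against R: 6p + 10(1−p) = −4p + 10.
Setting these equal: p + 8 = −4p + 10 ⇒ 5p = 2 ⇒ p = 2/5, and the value is (1)·(2/5) + 8 = 42/5.
For Column: with q = P(L), equating U's and D's payoffs gives 3q + 6 = −2q + 10 ⇒ q = 4/5.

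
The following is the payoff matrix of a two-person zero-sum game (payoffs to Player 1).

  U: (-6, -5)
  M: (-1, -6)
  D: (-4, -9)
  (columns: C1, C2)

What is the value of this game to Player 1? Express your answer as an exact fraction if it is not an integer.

Row minima: U → -6, M → -6, D → -9; maximin = -6.
Column maxima: C1 → -1, C2 → -5; minimax = -5.
-6 ≠ -5, so there is no saddle point; optimal play is mixed.
D is strictly dominated by M, so Player 1 never plays it.
On the remaining 2×2 (U, M vs C1, C2):
Let Player 1 play U with probability p. Expected payoff against C1: (-6)p + (-1)(1−p) = −5p − 1; against C2: (-5)p + (-6)(1−p) = p − 6.
Setting these equal: −5p − 1 = p − 6 ⇒ −6p = -5 ⇒ p = 5/6, and the value is (-5)·(5/6) − 1 = -31/6.
For Player 2: with q = P(C1), equating U's and M's payoffs gives −q − 5 = 5q − 6 ⇒ q = 1/6.

-31/6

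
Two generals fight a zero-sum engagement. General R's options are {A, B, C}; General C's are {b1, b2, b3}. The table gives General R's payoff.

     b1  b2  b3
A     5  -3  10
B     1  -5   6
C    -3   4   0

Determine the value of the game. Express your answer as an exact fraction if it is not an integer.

11/15

Row minima: A → -3, B → -5, C → -3; maximin = -3.
Column maxima: b1 → 5, b2 → 4, b3 → 10; minimax = 4.
-3 ≠ 4, so there is no saddle point; optimal play is mixed.
B is strictly dominated by A, so General R never plays it.
b3 is strictly dominated by b1 (it gives General R strictly more in every row), so General C never plays it.
On the remaining 2×2 (A, C vs b1, b2):
Let General R play A with probability p. Expected payoff against b1: 5p + (-3)(1−p) = 8p − 3; against b2: (-3)p + 4(1−p) = −7p + 4.
Setting these equal: 8p − 3 = −7p + 4 ⇒ 15p = 7 ⇒ p = 7/15, and the value is (8)·(7/15) − 3 = 11/15.
For General C: with q = P(b1), equating A's and C's payoffs gives 8q − 3 = −7q + 4 ⇒ q = 7/15.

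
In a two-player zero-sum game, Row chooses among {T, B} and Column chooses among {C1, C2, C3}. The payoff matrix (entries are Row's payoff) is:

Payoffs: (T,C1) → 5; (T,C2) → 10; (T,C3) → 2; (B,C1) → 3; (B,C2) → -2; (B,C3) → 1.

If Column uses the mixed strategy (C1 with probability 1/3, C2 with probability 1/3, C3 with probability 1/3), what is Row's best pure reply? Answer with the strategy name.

T

Expected payoff of T: (1/3)·5 + (1/3)·10 + (1/3)·2 = 17/3.
Expected payoff of B: (1/3)·3 + (1/3)·(-2) + (1/3)·1 = 2/3.
The largest is 17/3, so Row's best response is T.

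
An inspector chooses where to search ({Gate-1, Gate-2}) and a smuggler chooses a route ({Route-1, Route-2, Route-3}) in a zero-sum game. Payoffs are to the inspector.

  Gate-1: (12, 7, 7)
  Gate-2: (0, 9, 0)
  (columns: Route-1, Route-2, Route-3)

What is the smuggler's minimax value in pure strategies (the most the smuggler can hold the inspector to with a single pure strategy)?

Column maxima: Route-1 → 12, Route-2 → 9, Route-3 → 7.
The smallest of these is 7.

7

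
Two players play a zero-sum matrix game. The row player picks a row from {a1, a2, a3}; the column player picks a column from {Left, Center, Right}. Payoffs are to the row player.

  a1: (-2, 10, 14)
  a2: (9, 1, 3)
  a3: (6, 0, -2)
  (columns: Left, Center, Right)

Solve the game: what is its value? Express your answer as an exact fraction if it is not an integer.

Row minima: a1 → -2, a2 → 1, a3 → -2; maximin = 1.
Column maxima: Left → 9, Center → 10, Right → 14; minimax = 9.
1 ≠ 9, so there is no saddle point; optimal play is mixed.
a3 is strictly dominated by a2, so the row player never plays it.
With a3 eliminated, Right is strictly dominated by Center (it gives the row player strictly more in every remaining row), so the column player never plays it.
On the remaining 2×2 (a1, a2 vs Left, Center):
Let the row player play a1 with probability p. Expected payoff against Left: (-2)p + 9(1−p) = −11p + 9; against Center: 10p + 1(1−p) = 9p + 1.
Setting these equal: −11p + 9 = 9p + 1 ⇒ −20p = -8 ⇒ p = 2/5, and the value is (-11)·(2/5) + 9 = 23/5.
For the column player: with q = P(Left), equating a1's and a2's payoffs gives −12q + 10 = 8q + 1 ⇒ q = 9/20.

23/5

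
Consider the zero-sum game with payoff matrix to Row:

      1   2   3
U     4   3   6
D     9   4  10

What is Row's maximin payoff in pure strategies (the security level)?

4

Row minima: U → 3, D → 4.
The best of these is 4.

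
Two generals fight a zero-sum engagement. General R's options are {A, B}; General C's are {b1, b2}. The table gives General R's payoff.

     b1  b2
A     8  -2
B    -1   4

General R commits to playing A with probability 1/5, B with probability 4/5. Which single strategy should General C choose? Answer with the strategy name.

If General C plays b1, General R's expected payoff is (1/5)·8 + (4/5)·(-1) = 4/5.
If General C plays b2, General R's expected payoff is (1/5)·(-2) + (4/5)·4 = 14/5.
General C minimizes General R's payoff; the smallest is 4/5, so the best response is b1.

b1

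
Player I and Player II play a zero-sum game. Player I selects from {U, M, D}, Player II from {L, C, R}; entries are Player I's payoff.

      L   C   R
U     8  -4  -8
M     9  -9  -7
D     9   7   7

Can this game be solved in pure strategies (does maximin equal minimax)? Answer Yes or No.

Row minima: U → -8, M → -9, D → 7; maximin = 7.
Column maxima: L → 9, C → 7, R → 7; minimax = 7.
maximin = minimax = 7, so a saddle point exists.

Yes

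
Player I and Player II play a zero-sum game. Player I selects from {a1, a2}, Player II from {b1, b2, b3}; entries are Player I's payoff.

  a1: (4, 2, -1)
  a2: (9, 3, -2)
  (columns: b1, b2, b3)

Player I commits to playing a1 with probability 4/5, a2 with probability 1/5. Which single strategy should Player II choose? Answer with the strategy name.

b3

If Player II plays b1, Player I's expected payoff is (4/5)·4 + (1/5)·9 = 5.
If Player II plays b2, Player I's expected payoff is (4/5)·2 + (1/5)·3 = 11/5.
If Player II plays b3, Player I's expected payoff is (4/5)·(-1) + (1/5)·(-2) = -6/5.
Player II minimizes Player I's payoff; the smallest is -6/5, so the best response is b3.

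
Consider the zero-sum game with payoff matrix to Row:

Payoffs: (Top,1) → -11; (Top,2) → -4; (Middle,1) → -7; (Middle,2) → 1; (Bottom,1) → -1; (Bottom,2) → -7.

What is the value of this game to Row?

Row minima: Top → -11, Middle → -7, Bottom → -7; maximin = -7.
Column maxima: 1 → -1, 2 → 1; minimax = -1.
-7 ≠ -1, so there is no saddle point; optimal play is mixed.
Top is strictly dominated by Middle, so Row never plays it.
On the remaining 2×2 (Middle, Bottom vs 1, 2):
Let Row play Middle with probability p. Expected payoff against 1: (-7)p + (-1)(1−p) = −6p − 1; against 2: 1p + (-7)(1−p) = 8p − 7.
Setting these equal: −6p − 1 = 8p − 7 ⇒ −14p = -6 ⇒ p = 3/7, and the value is (-6)·(3/7) − 1 = -25/7.
For Column: with q = P(1), equating Middle's and Bottom's payoffs gives −8q + 1 = 6q − 7 ⇒ q = 4/7.

-25/7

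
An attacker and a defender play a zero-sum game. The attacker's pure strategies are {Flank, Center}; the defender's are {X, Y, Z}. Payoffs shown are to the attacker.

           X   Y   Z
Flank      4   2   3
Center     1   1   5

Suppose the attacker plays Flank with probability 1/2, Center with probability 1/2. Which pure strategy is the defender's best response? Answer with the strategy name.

Y

If the defender plays X, the attacker's expected payoff is (1/2)·4 + (1/2)·1 = 5/2.
If the defender plays Y, the attacker's expected payoff is (1/2)·2 + (1/2)·1 = 3/2.
If the defender plays Z, the attacker's expected payoff is (1/2)·3 + (1/2)·5 = 4.
The defender minimizes the attacker's payoff; the smallest is 3/2, so the best response is Y.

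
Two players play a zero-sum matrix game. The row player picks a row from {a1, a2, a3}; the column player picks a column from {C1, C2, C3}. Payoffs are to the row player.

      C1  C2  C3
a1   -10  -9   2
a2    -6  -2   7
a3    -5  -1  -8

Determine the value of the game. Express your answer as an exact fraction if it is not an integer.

Row minima: a1 → -10, a2 → -6, a3 → -8; maximin = -6.
Column maxima: C1 → -5, C2 → -1, C3 → 7; minimax = -5.
-6 ≠ -5, so there is no saddle point; optimal play is mixed.
a1 is strictly dominated by a2, so the row player never plays it.
C2 is strictly dominated by C1 (it gives the row player strictly more in every row), so the column player never plays it.
On the remaining 2×2 (a2, a3 vs C1, C3):
Let the row player play a2 with probability p. Expected payoff against C1: (-6)p + (-5)(1−p) = −p − 5; against C3: 7p + (-8)(1−p) = 15p − 8.
Setting these equal: −p − 5 = 15p − 8 ⇒ −16p = -3 ⇒ p = 3/16, and the value is (-1)·(3/16) − 5 = -83/16.
For the column player: with q = P(C1), equating a2's and a3's payoffs gives −13q + 7 = 3q − 8 ⇒ q = 15/16.

-83/16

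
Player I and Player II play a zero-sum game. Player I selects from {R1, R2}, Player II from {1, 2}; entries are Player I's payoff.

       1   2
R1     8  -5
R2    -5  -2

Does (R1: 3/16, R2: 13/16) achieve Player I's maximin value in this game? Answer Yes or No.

Yes

Against 1 this mix gives (3/16)·8 + (13/16)·(-5) = -41/16.
Against 2 this mix gives (3/16)·(-5) + (13/16)·(-2) = -41/16.
All of Player II's active replies (1, 2) yield -41/16, and no column does worse for Player I. The mix makes Player II indifferent and guarantees -41/16, so it is optimal.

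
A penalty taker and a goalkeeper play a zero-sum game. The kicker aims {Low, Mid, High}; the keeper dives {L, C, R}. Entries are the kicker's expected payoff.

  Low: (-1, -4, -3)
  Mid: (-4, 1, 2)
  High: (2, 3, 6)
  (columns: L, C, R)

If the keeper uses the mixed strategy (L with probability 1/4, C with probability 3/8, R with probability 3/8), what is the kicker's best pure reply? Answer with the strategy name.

Expected payoff of Low: (1/4)·(-1) + (3/8)·(-4) + (3/8)·(-3) = -23/8.
Expected payoff of Mid: (1/4)·(-4) + (3/8)·1 + (3/8)·2 = 1/8.
Expected payoff of High: (1/4)·2 + (3/8)·3 + (3/8)·6 = 31/8.
The largest is 31/8, so the kicker's best response is High.

High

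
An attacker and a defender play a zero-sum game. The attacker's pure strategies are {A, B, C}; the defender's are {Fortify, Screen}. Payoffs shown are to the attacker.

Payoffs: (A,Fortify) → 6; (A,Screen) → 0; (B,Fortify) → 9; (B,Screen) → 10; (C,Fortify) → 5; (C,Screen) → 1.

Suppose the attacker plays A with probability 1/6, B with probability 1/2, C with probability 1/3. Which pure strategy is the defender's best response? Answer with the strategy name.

If the defender plays Fortify, the attacker's expected payoff is (1/6)·6 + (1/2)·9 + (1/3)·5 = 43/6.
If the defender plays Screen, the attacker's expected payoff is (1/6)·0 + (1/2)·10 + (1/3)·1 = 16/3.
The defender minimizes the attacker's payoff; the smallest is 16/3, so the best response is Screen.

Screen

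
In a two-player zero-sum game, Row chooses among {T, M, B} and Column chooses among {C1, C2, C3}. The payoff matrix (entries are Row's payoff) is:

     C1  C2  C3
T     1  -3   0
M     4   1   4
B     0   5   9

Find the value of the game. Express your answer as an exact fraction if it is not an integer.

5/2

Row minima: T → -3, M → 1, B → 0; maximin = 1.
Column maxima: C1 → 4, C2 → 5, C3 → 9; minimax = 4.
1 ≠ 4, so there is no saddle point; optimal play is mixed.
T is strictly dominated by M, so Row never plays it.
C3 is strictly dominated by C2 (it gives Row strictly more in every row), so Column never plays it.
On the remaining 2×2 (M, B vs C1, C2):
Let Row play M with probability p. Expected payoff against C1: 4p + 0(1−p) = 4p; against C2: 1p + 5(1−p) = −4p + 5.
Setting these equal: 4p = −4p + 5 ⇒ 8p = 5 ⇒ p = 5/8, and the value is (4)·(5/8) = 5/2.
For Column: with q = P(C1), equating M's and B's payoffs gives 3q + 1 = −5q + 5 ⇒ q = 1/2.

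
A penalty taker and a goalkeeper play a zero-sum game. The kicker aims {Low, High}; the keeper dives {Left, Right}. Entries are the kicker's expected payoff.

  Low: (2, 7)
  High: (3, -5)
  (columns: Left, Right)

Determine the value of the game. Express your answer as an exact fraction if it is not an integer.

Row minima: Low → 2, High → -5; maximin = 2.
Column maxima: Left → 3, Right → 7; minimax = 3.
2 ≠ 3, so there is no saddle point; optimal play is mixed.
Let the kicker play Low with probability p. Expected payoff against Left: 2p + 3(1−p) = −p + 3; against Right: 7p + (-5)(1−p) = 12p − 5.
Setting these equal: −p + 3 = 12p − 5 ⇒ −13p = -8 ⇒ p = 8/13, and the value is (-1)·(8/13) + 3 = 31/13.
For the keeper: with q = P(Left), equating Low's and High's payoffs gives −5q + 7 = 8q − 5 ⇒ q = 12/13.

31/13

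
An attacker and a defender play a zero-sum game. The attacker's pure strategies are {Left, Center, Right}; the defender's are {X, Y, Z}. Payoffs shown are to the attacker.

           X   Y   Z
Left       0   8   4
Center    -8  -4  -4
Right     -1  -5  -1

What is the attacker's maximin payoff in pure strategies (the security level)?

0

Row minima: Left → 0, Center → -8, Right → -5.
The best of these is 0.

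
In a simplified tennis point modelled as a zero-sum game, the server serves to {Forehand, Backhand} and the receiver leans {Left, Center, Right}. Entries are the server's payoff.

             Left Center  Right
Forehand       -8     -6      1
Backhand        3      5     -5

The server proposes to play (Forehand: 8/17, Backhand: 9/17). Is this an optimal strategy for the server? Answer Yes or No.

Against Left this mix gives (8/17)·(-8) + (9/17)·3 = -37/17.
Against Center this mix gives (8/17)·(-6) + (9/17)·5 = -3/17.
Against Right this mix gives (8/17)·1 + (9/17)·(-5) = -37/17.
All of the receiver's active replies (Left, Right) yield -37/17, and no column does worse for the server. The mix makes the receiver indifferent and guarantees -37/17, so it is optimal.

Yes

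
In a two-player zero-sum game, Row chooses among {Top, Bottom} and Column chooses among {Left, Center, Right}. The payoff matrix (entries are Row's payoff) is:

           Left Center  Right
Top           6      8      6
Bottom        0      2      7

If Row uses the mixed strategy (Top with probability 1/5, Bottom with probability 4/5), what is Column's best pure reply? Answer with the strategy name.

Left

If Column plays Left, Row's expected payoff is (1/5)·6 + (4/5)·0 = 6/5.
If Column plays Center, Row's expected payoff is (1/5)·8 + (4/5)·2 = 16/5.
If Column plays Right, Row's expected payoff is (1/5)·6 + (4/5)·7 = 34/5.
Column minimizes Row's payoff; the smallest is 6/5, so the best response is Left.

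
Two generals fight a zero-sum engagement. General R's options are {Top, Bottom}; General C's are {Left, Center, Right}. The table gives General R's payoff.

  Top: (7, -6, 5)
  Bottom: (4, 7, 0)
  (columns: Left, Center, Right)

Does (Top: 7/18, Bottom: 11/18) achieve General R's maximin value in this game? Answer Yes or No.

Against Left this mix gives (7/18)·7 + (11/18)·4 = 31/6.
Against Center this mix gives (7/18)·(-6) + (11/18)·7 = 35/18.
Against Right this mix gives (7/18)·5 + (11/18)·0 = 35/18.
All of General C's active replies (Center, Right) yield 35/18, and no column does worse for General R. The mix makes General C indifferent and guarantees 35/18, so it is optimal.

Yes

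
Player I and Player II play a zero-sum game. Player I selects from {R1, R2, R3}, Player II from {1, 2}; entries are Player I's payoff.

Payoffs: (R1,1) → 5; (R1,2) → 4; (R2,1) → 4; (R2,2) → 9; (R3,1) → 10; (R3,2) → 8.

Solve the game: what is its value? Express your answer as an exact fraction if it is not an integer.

Row minima: R1 → 4, R2 → 4, R3 → 8; maximin = 8.
Column maxima: 1 → 10, 2 → 9; minimax = 9.
8 ≠ 9, so there is no saddle point; optimal play is mixed.
R1 is strictly dominated by R3, so Player I never plays it.
On the remaining 2×2 (R2, R3 vs 1, 2):
Let Player I play R2 with probability p. Expected payoff against 1: 4p + 10(1−p) = −6p + 10; against 2: 9p + 8(1−p) = p + 8.
Setting these equal: −6p + 10 = p + 8 ⇒ −7p = -2 ⇒ p = 2/7, and the value is (-6)·(2/7) + 10 = 58/7.
For Player II: with q = P(1), equating R2's and R3's payoffs gives −5q + 9 = 2q + 8 ⇒ q = 1/7.

58/7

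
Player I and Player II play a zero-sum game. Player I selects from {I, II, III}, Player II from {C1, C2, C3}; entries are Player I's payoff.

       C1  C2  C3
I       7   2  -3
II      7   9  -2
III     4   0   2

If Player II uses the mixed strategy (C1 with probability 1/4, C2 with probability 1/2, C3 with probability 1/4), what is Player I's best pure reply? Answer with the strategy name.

II

Expected payoff of I: (1/4)·7 + (1/2)·2 + (1/4)·(-3) = 2.
Expected payoff of II: (1/4)·7 + (1/2)·9 + (1/4)·(-2) = 23/4.
Expected payoff of III: (1/4)·4 + (1/2)·0 + (1/4)·2 = 3/2.
The largest is 23/4, so Player I's best response is II.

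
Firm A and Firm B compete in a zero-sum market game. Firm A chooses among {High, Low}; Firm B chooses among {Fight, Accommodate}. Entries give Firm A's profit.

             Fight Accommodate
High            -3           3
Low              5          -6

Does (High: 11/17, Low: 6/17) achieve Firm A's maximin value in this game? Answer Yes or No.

Yes

Against Fight this mix gives (11/17)·(-3) + (6/17)·5 = -3/17.
Against Accommodate this mix gives (11/17)·3 + (6/17)·(-6) = -3/17.
All of Firm B's active replies (Fight, Accommodate) yield -3/17, and no column does worse for Firm A. The mix makes Firm B indifferent and guarantees -3/17, so it is optimal.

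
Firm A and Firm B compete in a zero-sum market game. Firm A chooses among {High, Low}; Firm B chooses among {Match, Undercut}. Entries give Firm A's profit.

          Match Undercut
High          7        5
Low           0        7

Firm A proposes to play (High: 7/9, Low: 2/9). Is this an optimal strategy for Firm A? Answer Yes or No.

Against Match this mix gives (7/9)·7 + (2/9)·0 = 49/9.
Against Undercut this mix gives (7/9)·5 + (2/9)·7 = 49/9.
All of Firm B's active replies (Match, Undercut) yield 49/9, and no column does worse for Firm A. The mix makes Firm B indifferent and guarantees 49/9, so it is optimal.

Yes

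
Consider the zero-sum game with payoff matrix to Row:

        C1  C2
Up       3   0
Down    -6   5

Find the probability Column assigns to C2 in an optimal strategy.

9/14

Row minima: Up → 0, Down → -6; maximin = 0.
Column maxima: C1 → 3, C2 → 5; minimax = 3.
0 ≠ 3, so there is no saddle point; optimal play is mixed.
Let Row play Up with probability p. Expected payoff against C1: 3p + (-6)(1−p) = 9p − 6; against C2: 0p + 5(1−p) = −5p + 5.
Setting these equal: 9p − 6 = −5p + 5 ⇒ 14p = 11 ⇒ p = 11/14, and the value is (9)·(11/14) − 6 = 15/14.
For Column: with q = P(C1), equating Up's and Down's payoffs gives 3q = −11q + 5 ⇒ q = 5/14.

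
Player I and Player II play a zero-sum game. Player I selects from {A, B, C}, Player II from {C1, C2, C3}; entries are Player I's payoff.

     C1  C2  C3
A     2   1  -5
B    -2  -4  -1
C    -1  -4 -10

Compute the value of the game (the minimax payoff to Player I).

-7/3

Row minima: A → -5, B → -4, C → -10; maximin = -4.
Column maxima: C1 → 2, C2 → 1, C3 → -1; minimax = -1.
-4 ≠ -1, so there is no saddle point; optimal play is mixed.
C is strictly dominated by A, so Player I never plays it.
C1 is strictly dominated by C2 (it gives Player I strictly more in every row), so Player II never plays it.
On the remaining 2×2 (A, B vs C2, C3):
Let Player I play A with probability p. Expected payoff against C2: 1p + (-4)(1−p) = 5p − 4; against C3: (-5)p + (-1)(1−p) = −4p − 1.
Setting these equal: 5p − 4 = −4p − 1 ⇒ 9p = 3 ⇒ p = 1/3, and the value is (5)·(1/3) − 4 = -7/3.
For Player II: with q = P(C2), equating A's and B's payoffs gives 6q − 5 = −3q − 1 ⇒ q = 4/9.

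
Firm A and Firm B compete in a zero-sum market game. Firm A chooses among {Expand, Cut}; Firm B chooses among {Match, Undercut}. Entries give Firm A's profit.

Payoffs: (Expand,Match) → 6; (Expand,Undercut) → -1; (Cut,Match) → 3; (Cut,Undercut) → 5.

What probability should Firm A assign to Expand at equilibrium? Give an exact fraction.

Row minima: Expand → -1, Cut → 3; maximin = 3.
Column maxima: Match → 6, Undercut → 5; minimax = 5.
3 ≠ 5, so there is no saddle point; optimal play is mixed.
Let Firm A play Expand with probability p. Expected payoff against Match: 6p + 3(1−p) = 3p + 3; against Undercut: (-1)p + 5(1−p) = −6p + 5.
Setting these equal: 3p + 3 = −6p + 5 ⇒ 9p = 2 ⇒ p = 2/9, and the value is (3)·(2/9) + 3 = 11/3.
For Firm B: with q = P(Match), equating Expand's and Cut's payoffs gives 7q − 1 = −2q + 5 ⇒ q = 2/3.

2/9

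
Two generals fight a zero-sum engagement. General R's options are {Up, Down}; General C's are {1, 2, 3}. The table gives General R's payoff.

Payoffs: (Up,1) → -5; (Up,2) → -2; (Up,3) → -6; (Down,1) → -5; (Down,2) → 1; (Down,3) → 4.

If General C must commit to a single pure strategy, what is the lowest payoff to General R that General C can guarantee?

Column maxima: 1 → -5, 2 → 1, 3 → 4.
The smallest of these is -5.

-5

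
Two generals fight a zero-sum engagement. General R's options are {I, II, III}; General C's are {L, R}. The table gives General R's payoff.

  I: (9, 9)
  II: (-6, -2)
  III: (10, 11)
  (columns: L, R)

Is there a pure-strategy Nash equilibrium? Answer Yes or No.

Row minima: I → 9, II → -6, III → 10; maximin = 10.
Column maxima: L → 10, R → 11; minimax = 10.
maximin = minimax = 10, so a saddle point exists.

Yes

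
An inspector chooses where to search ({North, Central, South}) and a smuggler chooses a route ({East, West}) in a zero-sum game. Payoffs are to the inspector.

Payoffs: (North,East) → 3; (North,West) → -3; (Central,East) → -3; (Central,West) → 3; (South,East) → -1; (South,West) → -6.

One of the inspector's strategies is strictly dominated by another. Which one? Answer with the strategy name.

North gives a strictly higher payoff than South against every column: 3 > -1, -3 > -6.
So South is strictly dominated and the inspector never plays it.

South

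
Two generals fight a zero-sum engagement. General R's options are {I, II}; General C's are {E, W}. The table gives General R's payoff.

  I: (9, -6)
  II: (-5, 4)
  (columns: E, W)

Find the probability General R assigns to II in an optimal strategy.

5/8

Row minima: I → -6, II → -5; maximin = -5.
Column maxima: E → 9, W → 4; minimax = 4.
-5 ≠ 4, so there is no saddle point; optimal play is mixed.
Let General R play I with probability p. Expected payoff against E: 9p + (-5)(1−p) = 14p − 5; against W: (-6)p + 4(1−p) = −10p + 4.
Setting these equal: 14p − 5 = −10p + 4 ⇒ 24p = 9 ⇒ p = 3/8, and the value is (14)·(3/8) − 5 = 1/4.
For General C: with q = P(E), equating I's and II's payoffs gives 15q − 6 = −9q + 4 ⇒ q = 5/12.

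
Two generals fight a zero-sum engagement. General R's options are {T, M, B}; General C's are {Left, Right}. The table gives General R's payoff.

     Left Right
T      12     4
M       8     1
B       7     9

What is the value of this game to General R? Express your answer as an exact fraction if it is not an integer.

Row minima: T → 4, M → 1, B → 7; maximin = 7.
Column maxima: Left → 12, Right → 9; minimax = 9.
7 ≠ 9, so there is no saddle point; optimal play is mixed.
M is strictly dominated by T, so General R never plays it.
On the remaining 2×2 (T, B vs Left, Right):
Let General R play T with probability p. Expected payoff against Left: 12p + 7(1−p) = 5p + 7; against Right: 4p + 9(1−p) = −5p + 9.
Setting these equal: 5p + 7 = −5p + 9 ⇒ 10p = 2 ⇒ p = 1/5, and the value is (5)·(1/5) + 7 = 8.
For General C: with q = P(Left), equating T's and B's payoffs gives 8q + 4 = −2q + 9 ⇒ q = 1/2.

8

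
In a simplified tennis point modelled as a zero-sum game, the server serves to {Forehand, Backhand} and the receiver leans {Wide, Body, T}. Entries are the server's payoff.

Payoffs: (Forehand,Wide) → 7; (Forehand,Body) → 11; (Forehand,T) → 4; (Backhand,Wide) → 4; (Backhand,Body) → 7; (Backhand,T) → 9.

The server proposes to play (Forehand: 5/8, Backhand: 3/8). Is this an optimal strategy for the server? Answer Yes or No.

Against Wide this mix gives (5/8)·7 + (3/8)·4 = 47/8.
Against Body this mix gives (5/8)·11 + (3/8)·7 = 19/2.
Against T this mix gives (5/8)·4 + (3/8)·9 = 47/8.
All of the receiver's active replies (Wide, T) yield 47/8, and no column does worse for the server. The mix makes the receiver indifferent and guarantees 47/8, so it is optimal.

Yes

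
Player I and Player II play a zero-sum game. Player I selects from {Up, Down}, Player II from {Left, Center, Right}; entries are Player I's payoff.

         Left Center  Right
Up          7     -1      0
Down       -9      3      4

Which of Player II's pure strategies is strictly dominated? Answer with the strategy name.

Right

Center holds Player I's payoff strictly below Right in every row: -1 < 0, 3 < 4.
So Right is strictly dominated for Player II.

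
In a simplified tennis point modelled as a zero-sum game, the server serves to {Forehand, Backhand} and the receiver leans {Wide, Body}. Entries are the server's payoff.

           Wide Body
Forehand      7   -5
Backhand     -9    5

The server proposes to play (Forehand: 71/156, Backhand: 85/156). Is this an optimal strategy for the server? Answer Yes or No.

No

Against Wide this mix gives (71/156)·7 + (85/156)·(-9) = -67/39.
Against Body this mix gives (71/156)·(-5) + (85/156)·5 = 35/78.
The receiver will play Wide, holding the server to -67/39. Shifting weight toward the row that does better against Wide would raise this floor (the equalizing mix achieves -5/13 against both Wide and Body), so the proposed strategy is not optimal.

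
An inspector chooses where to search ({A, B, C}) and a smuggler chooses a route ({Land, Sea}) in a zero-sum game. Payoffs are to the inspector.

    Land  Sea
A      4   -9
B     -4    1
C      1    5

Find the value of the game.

29/17

Row minima: A → -9, B → -4, C → 1; maximin = 1.
Column maxima: Land → 4, Sea → 5; minimax = 4.
1 ≠ 4, so there is no saddle point; optimal play is mixed.
B is strictly dominated by C, so the inspector never plays it.
On the remaining 2×2 (A, C vs Land, Sea):
Let the inspector play A with probability p. Expected payoff against Land: 4p + 1(1−p) = 3p + 1; against Sea: (-9)p + 5(1−p) = −14p + 5.
Setting these equal: 3p + 1 = −14p + 5 ⇒ 17p = 4 ⇒ p = 4/17, and the value is (3)·(4/17) + 1 = 29/17.
For the smuggler: with q = P(Land), equating A's and C's payoffs gives 13q − 9 = −4q + 5 ⇒ q = 14/17.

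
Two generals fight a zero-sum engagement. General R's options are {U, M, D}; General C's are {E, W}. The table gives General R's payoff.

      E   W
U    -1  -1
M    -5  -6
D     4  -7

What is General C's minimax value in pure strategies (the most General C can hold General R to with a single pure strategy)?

Column maxima: E → 4, W → -1.
The smallest of these is -1.

-1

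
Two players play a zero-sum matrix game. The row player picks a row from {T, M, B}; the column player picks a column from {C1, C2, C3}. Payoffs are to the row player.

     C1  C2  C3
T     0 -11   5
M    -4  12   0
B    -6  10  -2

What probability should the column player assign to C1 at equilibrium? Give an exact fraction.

23/27

Row minima: T → -11, M → -4, B → -6; maximin = -4.
Column maxima: C1 → 0, C2 → 12, C3 → 5; minimax = 0.
-4 ≠ 0, so there is no saddle point; optimal play is mixed.
B is strictly dominated by M, so the row player never plays it.
C3 is strictly dominated by C1 (it gives the row player strictly more in every row), so the column player never plays it.
On the remaining 2×2 (T, M vs C1, C2):
Let the row player play T with probability p. Expected payoff against C1: 0p + (-4)(1−p) = 4p − 4; against C2: (-11)p + 12(1−p) = −23p + 12.
Setting these equal: 4p − 4 = −23p + 12 ⇒ 27p = 16 ⇒ p = 16/27, and the value is (4)·(16/27) − 4 = -44/27.
For the column player: with q = P(C1), equating T's and M's payoffs gives 11q − 11 = −16q + 12 ⇒ q = 23/27.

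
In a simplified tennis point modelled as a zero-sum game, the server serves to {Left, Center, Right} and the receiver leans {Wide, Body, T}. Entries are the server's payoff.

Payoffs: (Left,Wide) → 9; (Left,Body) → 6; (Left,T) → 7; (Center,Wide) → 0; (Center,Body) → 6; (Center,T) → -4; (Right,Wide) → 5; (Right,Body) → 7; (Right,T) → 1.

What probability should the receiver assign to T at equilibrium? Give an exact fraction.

1/7

Row minima: Left → 6, Center → -4, Right → 1; maximin = 6.
Column maxima: Wide → 9, Body → 7, T → 7; minimax = 7.
6 ≠ 7, so there is no saddle point; optimal play is mixed.
Center is strictly dominated by Right, so the server never plays it.
Wide is strictly dominated by T (it gives the server strictly more in every row), so the receiver never plays it.
On the remaining 2×2 (Left, Right vs Body, T):
Let the server play Left with probability p. Expected payoff against Body: 6p + 7(1−p) = −p + 7; against T: 7p + 1(1−p) = 6p + 1.
Setting these equal: −p + 7 = 6p + 1 ⇒ −7p = -6 ⇒ p = 6/7, and the value is (-1)·(6/7) + 7 = 43/7.
For the receiver: with q = P(Body), equating Left's and Right's payoffs gives −q + 7 = 6q + 1 ⇒ q = 6/7.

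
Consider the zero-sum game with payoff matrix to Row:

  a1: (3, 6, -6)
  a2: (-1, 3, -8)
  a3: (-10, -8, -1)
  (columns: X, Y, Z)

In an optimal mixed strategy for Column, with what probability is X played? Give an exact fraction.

Row minima: a1 → -6, a2 → -8, a3 → -10; maximin = -6.
Column maxima: X → 3, Y → 6, Z → -1; minimax = -1.
-6 ≠ -1, so there is no saddle point; optimal play is mixed.
a2 is strictly dominated by a1, so Row never plays it.
Y is strictly dominated by X (it gives Row strictly more in every row), so Column never plays it.
On the remaining 2×2 (a1, a3 vs X, Z):
Let Row play a1 with probability p. Expected payoff against X: 3p + (-10)(1−p) = 13p − 10; against Z: (-6)p + (-1)(1−p) = −5p − 1.
Setting these equal: 13p − 10 = −5p − 1 ⇒ 18p = 9 ⇒ p = 1/2, and the value is (13)·(1/2) − 10 = -7/2.
For Column: with q = P(X), equating a1's and a3's payoffs gives 9q − 6 = −9q − 1 ⇒ q = 5/18.

5/18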